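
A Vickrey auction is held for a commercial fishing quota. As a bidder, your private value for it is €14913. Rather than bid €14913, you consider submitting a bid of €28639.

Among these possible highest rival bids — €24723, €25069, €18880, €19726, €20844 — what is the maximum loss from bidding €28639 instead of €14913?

€10156

€24723: truthful gives €0, deviation gives −€9810 → loss €9810.
€25069: truthful gives €0, deviation gives −€10156 → loss €10156.
€18880: truthful gives €0, deviation gives −€3967 → loss €3967.
€19726: truthful gives €0, deviation gives −€4813 → loss €4813.
€20844: truthful gives €0, deviation gives −€5931 → loss €5931.
Maximum loss: €10156.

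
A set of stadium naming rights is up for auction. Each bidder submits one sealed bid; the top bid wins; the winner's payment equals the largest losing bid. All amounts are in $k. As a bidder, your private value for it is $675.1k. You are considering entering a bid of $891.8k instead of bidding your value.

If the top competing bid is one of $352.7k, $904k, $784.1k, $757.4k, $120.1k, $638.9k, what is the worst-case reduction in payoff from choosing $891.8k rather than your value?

$109k

$352.7k: same outcome either way → loss $0k.
$904k: same outcome either way → loss $0k.
$784.1k: truthful gives $0k, deviation gives −$109k → loss $109k.
$757.4k: truthful gives $0k, deviation gives −$82.3k → loss $82.3k.
$120.1k: same outcome either way → loss $0k.
$638.9k: same outcome either way → loss $0k.
Maximum loss: $109k.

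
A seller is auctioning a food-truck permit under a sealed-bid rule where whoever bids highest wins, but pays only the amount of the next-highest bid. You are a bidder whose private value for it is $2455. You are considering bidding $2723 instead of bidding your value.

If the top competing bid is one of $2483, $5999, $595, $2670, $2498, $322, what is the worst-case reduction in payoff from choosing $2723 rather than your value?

$215

$2483: truthful gives $0, deviation gives −$28 → loss $28.
$5999: same outcome either way → loss $0.
$595: same outcome either way → loss $0.
$2670: truthful gives $0, deviation gives −$215 → loss $215.
$2498: truthful gives $0, deviation gives −$43 → loss $43.
$322: same outcome either way → loss $0.
Maximum loss: $215.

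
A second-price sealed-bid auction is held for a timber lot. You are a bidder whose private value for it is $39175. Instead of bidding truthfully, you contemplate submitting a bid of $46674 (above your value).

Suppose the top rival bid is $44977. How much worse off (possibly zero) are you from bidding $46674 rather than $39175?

$5802

Bidding your value $39175: you lose (since $39175 < $44977). Payoff $0.
Bidding $46674: you win and pay $44977. Payoff $39175 − $44977 = −$5802.
The competing bid $44977 lies between your value and your inflated bid, so overbidding wins an item priced above your value.
Loss from deviating = $0 − (−$5802) = $5802.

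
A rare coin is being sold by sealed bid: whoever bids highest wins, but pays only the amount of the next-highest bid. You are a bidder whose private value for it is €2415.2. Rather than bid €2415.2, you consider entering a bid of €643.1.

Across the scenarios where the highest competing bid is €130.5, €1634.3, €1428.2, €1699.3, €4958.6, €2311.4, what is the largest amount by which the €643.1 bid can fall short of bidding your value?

€130.5: same outcome either way → loss €0.
€1634.3: truthful gives €780.9, deviation gives €0 → loss €780.9.
€1428.2: truthful gives €987, deviation gives €0 → loss €987.
€1699.3: truthful gives €715.9, deviation gives €0 → loss €715.9.
€4958.6: same outcome either way → loss €0.
€2311.4: truthful gives €103.8, deviation gives €0 → loss €103.8.
Maximum loss: €987.

€987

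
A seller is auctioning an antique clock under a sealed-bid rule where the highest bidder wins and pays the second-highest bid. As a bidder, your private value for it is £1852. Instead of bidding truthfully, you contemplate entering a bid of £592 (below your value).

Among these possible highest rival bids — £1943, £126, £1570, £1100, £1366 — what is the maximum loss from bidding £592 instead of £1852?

£752

£1943: same outcome either way → loss £0.
£126: same outcome either way → loss £0.
£1570: truthful gives £282, deviation gives £0 → loss £282.
£1100: truthful gives £752, deviation gives £0 → loss £752.
£1366: truthful gives £486, deviation gives £0 → loss £486.
Maximum loss: £752.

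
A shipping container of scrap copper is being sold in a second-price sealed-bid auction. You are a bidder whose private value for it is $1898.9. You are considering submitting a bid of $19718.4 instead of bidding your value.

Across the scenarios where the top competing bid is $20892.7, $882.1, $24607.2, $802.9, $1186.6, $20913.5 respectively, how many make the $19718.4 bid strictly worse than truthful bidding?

The deviation hurts exactly when the highest competing bid lies strictly between $1898.9 and $19718.4 — overbidding then wins at a price above your value.
$20892.7: above both → same outcome either way.
$882.1: below both → same outcome either way.
$24607.2: above both → same outcome either way.
$802.9: below both → same outcome either way.
$1186.6: below both → same outcome either way.
$20913.5: above both → same outcome either way.
Count: 0.

0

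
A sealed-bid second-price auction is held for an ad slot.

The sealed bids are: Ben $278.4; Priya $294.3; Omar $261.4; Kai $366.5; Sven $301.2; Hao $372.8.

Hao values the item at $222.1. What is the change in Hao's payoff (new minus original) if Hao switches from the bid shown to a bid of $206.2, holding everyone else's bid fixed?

The highest bid among the other bidders is $366.5; Hao's bid doesn't change that.
Original bid $372.8: Hao is highest, pays the top rival bid $366.5; payoff $222.1 − $366.5 = −$144.4.
Alternative bid $206.2: Hao is not highest (top rival bid is $366.5); payoff $0.
Change in payoff = $0 − (−$144.4) = $144.4.

$144.4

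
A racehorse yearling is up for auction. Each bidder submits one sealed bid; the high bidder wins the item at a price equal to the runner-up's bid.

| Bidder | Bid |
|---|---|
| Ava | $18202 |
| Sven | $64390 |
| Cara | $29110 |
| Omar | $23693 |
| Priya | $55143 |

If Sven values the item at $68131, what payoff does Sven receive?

Highest bid: Sven at $64390, so Sven wins.
Second-highest bid: Priya at $55143 — that is the price the winner pays.
Sven's payoff = value − price = $68131 − $55143 = $12988.

$12988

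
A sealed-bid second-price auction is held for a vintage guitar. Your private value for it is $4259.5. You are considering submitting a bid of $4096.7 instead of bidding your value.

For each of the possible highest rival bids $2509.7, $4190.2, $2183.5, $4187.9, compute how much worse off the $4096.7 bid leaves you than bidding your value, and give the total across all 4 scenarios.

$140.9

The deviation costs you only when the competing bid falls strictly between $4096.7 and $4259.5; elsewhere both bids give the same outcome.
$2509.7: outcomes coincide → loss $0.
$4190.2: truthful payoff $69.3, deviation payoff $0 → loss $69.3.
$2183.5: outcomes coincide → loss $0.
$4187.9: truthful payoff $71.6, deviation payoff $0 → loss $71.6.
Total loss = $69.3 + $71.6 = $140.9.
In a second-price auction your bid sets only whether you win, not what you pay, so bidding your true value is weakly dominant.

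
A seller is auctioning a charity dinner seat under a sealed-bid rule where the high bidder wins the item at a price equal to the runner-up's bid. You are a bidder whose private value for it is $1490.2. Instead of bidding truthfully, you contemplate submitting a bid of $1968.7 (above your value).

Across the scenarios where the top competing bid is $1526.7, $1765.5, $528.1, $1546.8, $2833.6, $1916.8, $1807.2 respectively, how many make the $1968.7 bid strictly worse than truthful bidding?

5

The deviation hurts exactly when the highest competing bid lies strictly between $1490.2 and $1968.7 — overbidding then wins at a price above your value.
$1526.7: inside the interval → strictly worse (loss $36.5).
$1765.5: inside the interval → strictly worse (loss $275.3).
$528.1: below both → same outcome either way.
$1546.8: inside the interval → strictly worse (loss $56.6).
$2833.6: above both → same outcome either way.
$1916.8: inside the interval → strictly worse (loss $426.6).
$1807.2: inside the interval → strictly worse (loss $317).
Count: 5.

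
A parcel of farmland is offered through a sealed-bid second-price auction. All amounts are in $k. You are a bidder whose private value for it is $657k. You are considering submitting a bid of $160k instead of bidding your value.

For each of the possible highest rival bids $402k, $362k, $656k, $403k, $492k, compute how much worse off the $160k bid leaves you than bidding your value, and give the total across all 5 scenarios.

The deviation costs you only when the competing bid falls strictly between $160k and $657k; elsewhere both bids give the same outcome.
$402k: truthful payoff $255k, deviation payoff $0k → loss $255k.
$362k: truthful payoff $295k, deviation payoff $0k → loss $295k.
$656k: truthful payoff $1k, deviation payoff $0k → loss $1k.
$403k: truthful payoff $254k, deviation payoff $0k → loss $254k.
$492k: truthful payoff $165k, deviation payoff $0k → loss $165k.
Total loss = $255k + $295k + $1k + $254k + $165k = $970k.

$970k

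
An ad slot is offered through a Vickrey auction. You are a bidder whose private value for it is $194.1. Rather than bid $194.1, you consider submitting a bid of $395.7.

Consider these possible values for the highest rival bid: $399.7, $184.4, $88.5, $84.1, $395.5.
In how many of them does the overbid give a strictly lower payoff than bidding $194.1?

1

The deviation hurts exactly when the highest competing bid lies strictly between $194.1 and $395.7 — overbidding then wins at a price above your value.
$399.7: above both → same outcome either way.
$184.4: below both → same outcome either way.
$88.5: below both → same outcome either way.
$84.1: below both → same outcome either way.
$395.5: inside the interval → strictly worse (loss $201.4).
Count: 1.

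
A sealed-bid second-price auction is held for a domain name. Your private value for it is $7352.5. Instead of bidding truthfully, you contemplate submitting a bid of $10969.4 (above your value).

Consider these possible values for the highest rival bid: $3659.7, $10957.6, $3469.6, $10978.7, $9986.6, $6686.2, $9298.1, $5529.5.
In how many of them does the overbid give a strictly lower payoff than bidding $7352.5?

3

The deviation hurts exactly when the highest competing bid lies strictly between $7352.5 and $10969.4 — overbidding then wins at a price above your value.
$3659.7: below both → same outcome either way.
$10957.6: inside the interval → strictly worse (loss $3605.1).
$3469.6: below both → same outcome either way.
$10978.7: above both → same outcome either way.
$9986.6: inside the interval → strictly worse (loss $2634.1).
$6686.2: below both → same outcome either way.
$9298.1: inside the interval → strictly worse (loss $1945.6).
$5529.5: below both → same outcome either way.
Count: 3.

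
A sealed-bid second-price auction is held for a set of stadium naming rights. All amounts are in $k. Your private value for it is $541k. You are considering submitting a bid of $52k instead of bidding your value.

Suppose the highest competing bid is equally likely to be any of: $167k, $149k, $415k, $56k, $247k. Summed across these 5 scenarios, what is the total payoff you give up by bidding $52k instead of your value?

$1671k

The deviation costs you only when the competing bid falls strictly between $52k and $541k; elsewhere both bids give the same outcome.
$167k: truthful payoff $374k, deviation payoff $0k → loss $374k.
$149k: truthful payoff $392k, deviation payoff $0k → loss $392k.
$415k: truthful payoff $126k, deviation payoff $0k → loss $126k.
$56k: truthful payoff $485k, deviation payoff $0k → loss $485k.
$247k: truthful payoff $294k, deviation payoff $0k → loss $294k.
Total loss = $374k + $392k + $126k + $485k + $294k = $1671k.
Truthful bidding weakly dominates here: raising your bid can only win items priced above your value, and lowering it can only forfeit items priced below.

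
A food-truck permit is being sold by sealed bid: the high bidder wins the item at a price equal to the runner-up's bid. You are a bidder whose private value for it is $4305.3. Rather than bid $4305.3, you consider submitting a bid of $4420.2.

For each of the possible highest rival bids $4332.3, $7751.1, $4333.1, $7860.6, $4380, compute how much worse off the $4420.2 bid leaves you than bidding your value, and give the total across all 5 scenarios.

The deviation costs you only when the competing bid falls strictly between $4305.3 and $4420.2; elsewhere both bids give the same outcome.
$4332.3: truthful payoff $0, deviation payoff −$27 → loss $27.
$7751.1: outcomes coincide → loss $0.
$4333.1: truthful payoff $0, deviation payoff −$27.8 → loss $27.8.
$7860.6: outcomes coincide → loss $0.
$4380: truthful payoff $0, deviation payoff −$74.7 → loss $74.7.
Total loss = $27 + $27.8 + $74.7 = $129.5.

$129.5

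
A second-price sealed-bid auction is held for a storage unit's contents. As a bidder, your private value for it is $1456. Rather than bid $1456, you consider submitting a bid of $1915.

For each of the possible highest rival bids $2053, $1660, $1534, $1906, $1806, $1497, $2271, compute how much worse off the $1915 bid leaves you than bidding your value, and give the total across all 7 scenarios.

$1123

The deviation costs you only when the competing bid falls strictly between $1456 and $1915; elsewhere both bids give the same outcome.
$2053: outcomes coincide → loss $0.
$1660: truthful payoff $0, deviation payoff −$204 → loss $204.
$1534: truthful payoff $0, deviation payoff −$78 → loss $78.
$1906: truthful payoff $0, deviation payoff −$450 → loss $450.
$1806: truthful payoff $0, deviation payoff −$350 → loss $350.
$1497: truthful payoff $0, deviation payoff −$41 → loss $41.
$2271: outcomes coincide → loss $0.
Total loss = $204 + $78 + $450 + $350 + $41 = $1123.
Truthful bidding weakly dominates here: raising your bid can only win items priced above your value, and lowering it can only forfeit items priced below.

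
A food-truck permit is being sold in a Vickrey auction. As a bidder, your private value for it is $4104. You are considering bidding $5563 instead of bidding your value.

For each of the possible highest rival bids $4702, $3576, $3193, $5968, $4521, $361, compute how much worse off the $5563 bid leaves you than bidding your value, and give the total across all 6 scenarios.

The deviation costs you only when the competing bid falls strictly between $4104 and $5563; elsewhere both bids give the same outcome.
$4702: truthful payoff $0, deviation payoff −$598 → loss $598.
$3576: outcomes coincide → loss $0.
$3193: outcomes coincide → loss $0.
$5968: outcomes coincide → loss $0.
$4521: truthful payoff $0, deviation payoff −$417 → loss $417.
$361: outcomes coincide → loss $0.
Total loss = $598 + $417 = $1015.
Because the price is fixed by the runner-up's bid, deviating from your value can only change a good outcome into a bad one — never the reverse.

$1015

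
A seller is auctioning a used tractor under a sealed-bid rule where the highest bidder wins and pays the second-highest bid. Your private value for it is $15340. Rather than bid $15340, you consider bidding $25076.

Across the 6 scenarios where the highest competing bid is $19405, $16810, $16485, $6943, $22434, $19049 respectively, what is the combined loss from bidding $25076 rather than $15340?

The deviation costs you only when the competing bid falls strictly between $15340 and $25076; elsewhere both bids give the same outcome.
$19405: truthful payoff $0, deviation payoff −$4065 → loss $4065.
$16810: truthful payoff $0, deviation payoff −$1470 → loss $1470.
$16485: truthful payoff $0, deviation payoff −$1145 → loss $1145.
$6943: outcomes coincide → loss $0.
$22434: truthful payoff $0, deviation payoff −$7094 → loss $7094.
$19049: truthful payoff $0, deviation payoff −$3709 → loss $3709.
Total loss = $4065 + $1470 + $1145 + $7094 + $3709 = $17483.
Because the price is fixed by the runner-up's bid, deviating from your value can only change a good outcome into a bad one — never the reverse.

$17483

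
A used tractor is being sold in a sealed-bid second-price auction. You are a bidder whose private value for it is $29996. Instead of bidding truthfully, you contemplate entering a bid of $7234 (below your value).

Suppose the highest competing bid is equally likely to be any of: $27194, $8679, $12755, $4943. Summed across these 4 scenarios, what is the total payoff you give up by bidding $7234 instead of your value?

The deviation costs you only when the competing bid falls strictly between $7234 and $29996; elsewhere both bids give the same outcome.
$27194: truthful payoff $2802, deviation payoff $0 → loss $2802.
$8679: truthful payoff $21317, deviation payoff $0 → loss $21317.
$12755: truthful payoff $17241, deviation payoff $0 → loss $17241.
$4943: outcomes coincide → loss $0.
Total loss = $2802 + $21317 + $17241 = $41360.

$41360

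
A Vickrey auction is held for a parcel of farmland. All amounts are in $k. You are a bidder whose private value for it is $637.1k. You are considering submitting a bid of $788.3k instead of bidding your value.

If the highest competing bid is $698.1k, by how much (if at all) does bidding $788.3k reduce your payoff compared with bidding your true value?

Bidding your value $637.1k: you lose (since $637.1k < $698.1k). Payoff $0k.
Bidding $788.3k: you win and pay $698.1k. Payoff $637.1k − $698.1k = −$61k.
The competing bid $698.1k lies between your value and your inflated bid, so overbidding wins an item priced above your value.
Loss from deviating = $0k − (−$61k) = $61k.
Truthful bidding weakly dominates here: raising your bid can only win items priced above your value, and lowering it can only forfeit items priced below.

$61k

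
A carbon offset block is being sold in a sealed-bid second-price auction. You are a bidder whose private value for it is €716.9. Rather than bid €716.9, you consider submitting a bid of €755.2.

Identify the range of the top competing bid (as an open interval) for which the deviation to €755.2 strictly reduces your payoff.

If the competing bid is below €716.9, both bids win at the same price — no difference.
If it is above €755.2, both bids lose — no difference.
If it lies strictly between €716.9 and €755.2, bidding your value loses (payoff 0) while bidding €755.2 wins at a price above your value (payoff negative).
So the deviation strictly hurts on the open interval (€716.9, €755.2).

(€716.9, €755.2)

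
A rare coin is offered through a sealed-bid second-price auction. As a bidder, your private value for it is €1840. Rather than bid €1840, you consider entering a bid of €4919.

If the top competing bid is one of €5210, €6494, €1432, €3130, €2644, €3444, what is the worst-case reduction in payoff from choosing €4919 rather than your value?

€1604

€5210: same outcome either way → loss €0.
€6494: same outcome either way → loss €0.
€1432: same outcome either way → loss €0.
€3130: truthful gives €0, deviation gives −€1290 → loss €1290.
€2644: truthful gives €0, deviation gives −€804 → loss €804.
€3444: truthful gives €0, deviation gives −€1604 → loss €1604.
Maximum loss: €1604.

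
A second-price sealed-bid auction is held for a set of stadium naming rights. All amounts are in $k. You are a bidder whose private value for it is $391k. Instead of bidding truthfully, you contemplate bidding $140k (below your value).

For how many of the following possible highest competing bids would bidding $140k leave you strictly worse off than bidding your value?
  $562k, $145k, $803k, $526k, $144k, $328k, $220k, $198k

5

The deviation hurts exactly when the highest competing bid lies strictly between $140k and $391k — underbidding then forfeits a profitable win.
$562k: above both → same outcome either way.
$145k: inside the interval → strictly worse (loss $246k).
$803k: above both → same outcome either way.
$526k: above both → same outcome either way.
$144k: inside the interval → strictly worse (loss $247k).
$328k: inside the interval → strictly worse (loss $63k).
$220k: inside the interval → strictly worse (loss $171k).
$198k: inside the interval → strictly worse (loss $193k).
Count: 5.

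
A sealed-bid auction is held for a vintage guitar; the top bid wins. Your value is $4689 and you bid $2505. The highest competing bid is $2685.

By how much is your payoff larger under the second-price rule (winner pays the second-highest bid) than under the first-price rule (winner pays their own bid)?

Your bid $2505 is below $2685, so you lose under either rule.
Payoff is $0 in both cases; difference = $0.

$0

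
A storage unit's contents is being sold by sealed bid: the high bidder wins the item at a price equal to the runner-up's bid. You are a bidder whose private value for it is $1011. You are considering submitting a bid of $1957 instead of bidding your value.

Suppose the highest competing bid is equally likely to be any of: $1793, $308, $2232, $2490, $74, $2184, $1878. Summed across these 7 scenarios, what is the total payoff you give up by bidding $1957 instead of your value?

$1649

The deviation costs you only when the competing bid falls strictly between $1011 and $1957; elsewhere both bids give the same outcome.
$1793: truthful payoff $0, deviation payoff −$782 → loss $782.
$308: outcomes coincide → loss $0.
$2232: outcomes coincide → loss $0.
$2490: outcomes coincide → loss $0.
$74: outcomes coincide → loss $0.
$2184: outcomes coincide → loss $0.
$1878: truthful payoff $0, deviation payoff −$867 → loss $867.
Total loss = $782 + $867 = $1649.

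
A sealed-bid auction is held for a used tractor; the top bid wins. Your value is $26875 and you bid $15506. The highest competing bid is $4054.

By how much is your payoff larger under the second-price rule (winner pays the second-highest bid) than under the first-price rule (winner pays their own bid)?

$11452

You have the highest bid, so you win under either rule.
Second-price: pay $4054 → payoff $22821.
First-price: pay your own bid $15506 → payoff $11369.
Difference = $22821 − ($11369) = $11452.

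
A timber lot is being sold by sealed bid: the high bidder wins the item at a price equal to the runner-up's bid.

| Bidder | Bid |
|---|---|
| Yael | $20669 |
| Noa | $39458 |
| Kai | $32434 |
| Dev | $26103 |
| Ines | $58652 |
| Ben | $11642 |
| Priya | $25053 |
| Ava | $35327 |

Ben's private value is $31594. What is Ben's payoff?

$0

Highest bid: Ines at $58652, so Ines wins.
Second-highest bid: Noa at $39458 — that is the price the winner pays.
Ben did not win, so Ben pays nothing and receives nothing: payoff $0.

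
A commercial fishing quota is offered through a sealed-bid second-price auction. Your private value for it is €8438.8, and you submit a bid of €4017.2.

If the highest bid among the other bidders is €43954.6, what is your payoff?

€0

Your bid €4017.2 is below the highest competing bid €43954.6, so you lose.
A losing bidder pays nothing and receives nothing: payoff = €0.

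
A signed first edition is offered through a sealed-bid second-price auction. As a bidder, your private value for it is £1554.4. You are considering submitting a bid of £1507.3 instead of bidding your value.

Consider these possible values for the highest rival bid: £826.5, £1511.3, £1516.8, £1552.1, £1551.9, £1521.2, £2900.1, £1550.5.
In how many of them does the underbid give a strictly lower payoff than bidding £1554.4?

6

The deviation hurts exactly when the highest competing bid lies strictly between £1507.3 and £1554.4 — underbidding then forfeits a profitable win.
£826.5: below both → same outcome either way.
£1511.3: inside the interval → strictly worse (loss £43.1).
£1516.8: inside the interval → strictly worse (loss £37.6).
£1552.1: inside the interval → strictly worse (loss £2.3).
£1551.9: inside the interval → strictly worse (loss £2.5).
£1521.2: inside the interval → strictly worse (loss £33.2).
£2900.1: above both → same outcome either way.
£1550.5: inside the interval → strictly worse (loss £3.9).
Count: 6.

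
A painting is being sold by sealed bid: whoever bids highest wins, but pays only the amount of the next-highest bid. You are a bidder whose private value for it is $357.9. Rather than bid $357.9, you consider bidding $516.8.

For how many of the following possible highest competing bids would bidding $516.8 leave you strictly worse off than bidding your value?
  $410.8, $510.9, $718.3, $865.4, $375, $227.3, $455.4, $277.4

4

The deviation hurts exactly when the highest competing bid lies strictly between $357.9 and $516.8 — overbidding then wins at a price above your value.
$410.8: inside the interval → strictly worse (loss $52.9).
$510.9: inside the interval → strictly worse (loss $153).
$718.3: above both → same outcome either way.
$865.4: above both → same outcome either way.
$375: inside the interval → strictly worse (loss $17.1).
$227.3: below both → same outcome either way.
$455.4: inside the interval → strictly worse (loss $97.5).
$277.4: below both → same outcome either way.
Count: 4.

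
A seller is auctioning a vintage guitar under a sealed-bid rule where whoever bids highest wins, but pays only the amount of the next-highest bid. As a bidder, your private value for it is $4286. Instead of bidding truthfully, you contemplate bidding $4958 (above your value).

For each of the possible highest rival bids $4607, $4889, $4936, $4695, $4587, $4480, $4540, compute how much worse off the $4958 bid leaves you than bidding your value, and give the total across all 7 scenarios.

$2732

The deviation costs you only when the competing bid falls strictly between $4286 and $4958; elsewhere both bids give the same outcome.
$4607: truthful payoff $0, deviation payoff −$321 → loss $321.
$4889: truthful payoff $0, deviation payoff −$603 → loss $603.
$4936: truthful payoff $0, deviation payoff −$650 → loss $650.
$4695: truthful payoff $0, deviation payoff −$409 → loss $409.
$4587: truthful payoff $0, deviation payoff −$301 → loss $301.
$4480: truthful payoff $0, deviation payoff −$194 → loss $194.
$4540: truthful payoff $0, deviation payoff −$254 → loss $254.
Total loss = $321 + $603 + $650 + $409 + $301 + $194 + $254 = $2732.
Truthful bidding weakly dominates here: raising your bid can only win items priced above your value, and lowering it can only forfeit items priced below.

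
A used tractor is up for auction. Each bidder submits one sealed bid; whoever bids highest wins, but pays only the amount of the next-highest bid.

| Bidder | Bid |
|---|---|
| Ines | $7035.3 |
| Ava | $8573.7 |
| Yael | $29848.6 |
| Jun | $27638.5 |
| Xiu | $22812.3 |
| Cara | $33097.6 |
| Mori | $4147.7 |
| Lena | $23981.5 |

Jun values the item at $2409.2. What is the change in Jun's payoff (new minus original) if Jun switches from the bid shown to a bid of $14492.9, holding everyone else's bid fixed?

The highest bid among the other bidders is $33097.6; Jun's bid doesn't change that.
Original bid $27638.5: Jun is not highest (top rival bid is $33097.6); payoff $0.
Alternative bid $14492.9: Jun is not highest (top rival bid is $33097.6); payoff $0.
Change in payoff = $0 − ($0) = $0.

$0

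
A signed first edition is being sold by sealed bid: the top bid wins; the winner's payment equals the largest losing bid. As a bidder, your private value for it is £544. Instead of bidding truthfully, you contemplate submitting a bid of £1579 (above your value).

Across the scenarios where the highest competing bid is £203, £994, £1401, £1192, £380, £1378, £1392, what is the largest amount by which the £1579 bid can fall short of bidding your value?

£203: same outcome either way → loss £0.
£994: truthful gives £0, deviation gives −£450 → loss £450.
£1401: truthful gives £0, deviation gives −£857 → loss £857.
£1192: truthful gives £0, deviation gives −£648 → loss £648.
£380: same outcome either way → loss £0.
£1378: truthful gives £0, deviation gives −£834 → loss £834.
£1392: truthful gives £0, deviation gives −£848 → loss £848.
Maximum loss: £857.

£857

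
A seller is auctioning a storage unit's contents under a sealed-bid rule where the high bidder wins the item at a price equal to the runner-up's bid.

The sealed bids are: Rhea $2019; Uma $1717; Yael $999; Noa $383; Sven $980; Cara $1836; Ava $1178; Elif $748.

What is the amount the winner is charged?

Highest bid: Rhea at $2019, so Rhea wins.
Second-highest bid: Cara at $1836 — that is the price the winner pays.

$1836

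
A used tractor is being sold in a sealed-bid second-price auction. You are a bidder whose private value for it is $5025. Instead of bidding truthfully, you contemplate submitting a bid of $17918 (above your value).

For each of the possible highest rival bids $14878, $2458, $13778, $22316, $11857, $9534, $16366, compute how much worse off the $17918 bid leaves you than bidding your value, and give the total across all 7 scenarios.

$41288

The deviation costs you only when the competing bid falls strictly between $5025 and $17918; elsewhere both bids give the same outcome.
$14878: truthful payoff $0, deviation payoff −$9853 → loss $9853.
$2458: outcomes coincide → loss $0.
$13778: truthful payoff $0, deviation payoff −$8753 → loss $8753.
$22316: outcomes coincide → loss $0.
$11857: truthful payoff $0, deviation payoff −$6832 → loss $6832.
$9534: truthful payoff $0, deviation payoff −$4509 → loss $4509.
$16366: truthful payoff $0, deviation payoff −$11341 → loss $11341.
Total loss = $9853 + $8753 + $6832 + $4509 + $11341 = $41288.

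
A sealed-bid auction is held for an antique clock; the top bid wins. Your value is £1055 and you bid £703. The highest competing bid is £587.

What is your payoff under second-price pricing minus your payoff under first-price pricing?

£116

You have the highest bid, so you win under either rule.
Second-price: pay £587 → payoff £468.
First-price: pay your own bid £703 → payoff £352.
Difference = £468 − (£352) = £116.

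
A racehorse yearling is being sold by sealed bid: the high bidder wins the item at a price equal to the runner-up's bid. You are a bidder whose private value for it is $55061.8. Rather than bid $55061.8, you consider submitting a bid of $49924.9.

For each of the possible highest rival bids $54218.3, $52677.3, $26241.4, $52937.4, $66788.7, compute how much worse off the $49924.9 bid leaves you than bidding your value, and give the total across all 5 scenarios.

The deviation costs you only when the competing bid falls strictly between $49924.9 and $55061.8; elsewhere both bids give the same outcome.
$54218.3: truthful payoff $843.5, deviation payoff $0 → loss $843.5.
$52677.3: truthful payoff $2384.5, deviation payoff $0 → loss $2384.5.
$26241.4: outcomes coincide → loss $0.
$52937.4: truthful payoff $2124.4, deviation payoff $0 → loss $2124.4.
$66788.7: outcomes coincide → loss $0.
Total loss = $843.5 + $2384.5 + $2124.4 = $5352.4.

$5352.4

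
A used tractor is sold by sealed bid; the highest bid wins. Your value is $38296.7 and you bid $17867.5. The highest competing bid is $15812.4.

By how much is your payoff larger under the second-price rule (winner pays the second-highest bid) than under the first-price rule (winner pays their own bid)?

You have the highest bid, so you win under either rule.
Second-price: pay $15812.4 → payoff $22484.3.
First-price: pay your own bid $17867.5 → payoff $20429.2.
Difference = $22484.3 − ($20429.2) = $2055.1.

$2055.1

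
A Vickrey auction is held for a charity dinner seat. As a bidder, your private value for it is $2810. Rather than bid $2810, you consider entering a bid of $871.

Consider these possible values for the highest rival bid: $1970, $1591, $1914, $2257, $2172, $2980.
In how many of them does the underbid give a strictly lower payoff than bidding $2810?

The deviation hurts exactly when the highest competing bid lies strictly between $871 and $2810 — underbidding then forfeits a profitable win.
$1970: inside the interval → strictly worse (loss $840).
$1591: inside the interval → strictly worse (loss $1219).
$1914: inside the interval → strictly worse (loss $896).
$2257: inside the interval → strictly worse (loss $553).
$2172: inside the interval → strictly worse (loss $638).
$2980: above both → same outcome either way.
Count: 5.

5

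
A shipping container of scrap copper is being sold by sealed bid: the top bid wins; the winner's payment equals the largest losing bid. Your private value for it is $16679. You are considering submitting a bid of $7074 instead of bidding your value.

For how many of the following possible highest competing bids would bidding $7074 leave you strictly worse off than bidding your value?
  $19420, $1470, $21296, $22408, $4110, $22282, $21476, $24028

0

The deviation hurts exactly when the highest competing bid lies strictly between $7074 and $16679 — underbidding then forfeits a profitable win.
$19420: above both → same outcome either way.
$1470: below both → same outcome either way.
$21296: above both → same outcome either way.
$22408: above both → same outcome either way.
$4110: below both → same outcome either way.
$22282: above both → same outcome either way.
$21476: above both → same outcome either way.
$24028: above both → same outcome either way.
Count: 0.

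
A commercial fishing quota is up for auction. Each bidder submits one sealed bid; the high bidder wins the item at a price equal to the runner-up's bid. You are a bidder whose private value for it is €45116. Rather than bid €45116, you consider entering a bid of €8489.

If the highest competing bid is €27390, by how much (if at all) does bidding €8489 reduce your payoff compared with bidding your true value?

Bidding your value €45116: you win (since €45116 > €27390) and pay €27390. Payoff €17726.
Bidding €8489: you lose. Payoff €0.
The competing bid €27390 lies between your shaded bid and your value, so underbidding forfeits an item you could have won at a profitable price.
Loss from deviating = €17726 − (€0) = €17726.

€17726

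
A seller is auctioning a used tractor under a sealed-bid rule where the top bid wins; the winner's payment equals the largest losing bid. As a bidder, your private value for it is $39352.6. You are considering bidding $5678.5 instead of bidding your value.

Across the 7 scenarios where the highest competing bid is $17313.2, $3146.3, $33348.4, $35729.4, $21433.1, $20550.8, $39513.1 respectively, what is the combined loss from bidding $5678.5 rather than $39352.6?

The deviation costs you only when the competing bid falls strictly between $5678.5 and $39352.6; elsewhere both bids give the same outcome.
$17313.2: truthful payoff $22039.4, deviation payoff $0 → loss $22039.4.
$3146.3: outcomes coincide → loss $0.
$33348.4: truthful payoff $6004.2, deviation payoff $0 → loss $6004.2.
$35729.4: truthful payoff $3623.2, deviation payoff $0 → loss $3623.2.
$21433.1: truthful payoff $17919.5, deviation payoff $0 → loss $17919.5.
$20550.8: truthful payoff $18801.8, deviation payoff $0 → loss $18801.8.
$39513.1: outcomes coincide → loss $0.
Total loss = $22039.4 + $6004.2 + $3623.2 + $17919.5 + $18801.8 = $68388.1.

$68388.1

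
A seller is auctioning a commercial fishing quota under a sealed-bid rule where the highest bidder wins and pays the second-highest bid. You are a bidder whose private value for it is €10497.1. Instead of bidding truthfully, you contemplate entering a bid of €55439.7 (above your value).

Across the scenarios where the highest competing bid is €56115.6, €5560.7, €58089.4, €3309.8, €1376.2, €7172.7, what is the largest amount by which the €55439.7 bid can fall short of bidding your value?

€56115.6: same outcome either way → loss €0.
€5560.7: same outcome either way → loss €0.
€58089.4: same outcome either way → loss €0.
€3309.8: same outcome either way → loss €0.
€1376.2: same outcome either way → loss €0.
€7172.7: same outcome either way → loss €0.
Maximum loss: €0.

€0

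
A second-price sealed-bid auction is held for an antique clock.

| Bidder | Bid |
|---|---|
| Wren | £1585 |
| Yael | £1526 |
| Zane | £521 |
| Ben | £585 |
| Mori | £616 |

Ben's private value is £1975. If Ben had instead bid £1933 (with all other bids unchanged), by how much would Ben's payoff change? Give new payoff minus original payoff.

The highest bid among the other bidders is £1585; Ben's bid doesn't change that.
Original bid £585: Ben is not highest (top rival bid is £1585); payoff £0.
Alternative bid £1933: Ben is highest, pays the top rival bid £1585; payoff £1975 − £1585 = £390.
Change in payoff = £390 − (£0) = £390.

£390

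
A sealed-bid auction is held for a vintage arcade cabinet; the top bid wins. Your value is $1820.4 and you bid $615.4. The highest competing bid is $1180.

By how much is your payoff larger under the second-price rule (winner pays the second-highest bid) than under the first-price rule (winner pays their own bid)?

Your bid $615.4 is below $1180, so you lose under either rule.
Payoff is $0 in both cases; difference = $0.

$0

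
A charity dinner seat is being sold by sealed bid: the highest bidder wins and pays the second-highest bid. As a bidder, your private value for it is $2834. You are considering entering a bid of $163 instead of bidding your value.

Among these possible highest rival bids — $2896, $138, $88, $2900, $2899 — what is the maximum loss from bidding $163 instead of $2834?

$0

$2896: same outcome either way → loss $0.
$138: same outcome either way → loss $0.
$88: same outcome either way → loss $0.
$2900: same outcome either way → loss $0.
$2899: same outcome either way → loss $0.
Maximum loss: $0.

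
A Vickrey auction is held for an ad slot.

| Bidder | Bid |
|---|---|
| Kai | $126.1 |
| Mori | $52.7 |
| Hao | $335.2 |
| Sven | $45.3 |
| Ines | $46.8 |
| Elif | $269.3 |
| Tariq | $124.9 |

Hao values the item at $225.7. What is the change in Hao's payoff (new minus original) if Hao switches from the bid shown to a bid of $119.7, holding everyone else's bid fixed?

$43.6

The highest bid among the other bidders is $269.3; Hao's bid doesn't change that.
Original bid $335.2: Hao is highest, pays the top rival bid $269.3; payoff $225.7 − $269.3 = −$43.6.
Alternative bid $119.7: Hao is not highest (top rival bid is $269.3); payoff $0.
Change in payoff = $0 − (−$43.6) = $43.6.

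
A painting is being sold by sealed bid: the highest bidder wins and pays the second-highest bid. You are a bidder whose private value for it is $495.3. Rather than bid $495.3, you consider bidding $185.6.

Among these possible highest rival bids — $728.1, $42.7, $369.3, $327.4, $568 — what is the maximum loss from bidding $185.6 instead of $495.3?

$167.9

$728.1: same outcome either way → loss $0.
$42.7: same outcome either way → loss $0.
$369.3: truthful gives $126, deviation gives $0 → loss $126.
$327.4: truthful gives $167.9, deviation gives $0 → loss $167.9.
$568: same outcome either way → loss $0.
Maximum loss: $167.9.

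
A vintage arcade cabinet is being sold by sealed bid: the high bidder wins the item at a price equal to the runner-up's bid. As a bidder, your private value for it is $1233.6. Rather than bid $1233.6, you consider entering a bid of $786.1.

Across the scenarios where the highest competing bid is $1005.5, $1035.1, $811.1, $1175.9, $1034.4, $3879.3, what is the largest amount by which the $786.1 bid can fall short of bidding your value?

$1005.5: truthful gives $228.1, deviation gives $0 → loss $228.1.
$1035.1: truthful gives $198.5, deviation gives $0 → loss $198.5.
$811.1: truthful gives $422.5, deviation gives $0 → loss $422.5.
$1175.9: truthful gives $57.7, deviation gives $0 → loss $57.7.
$1034.4: truthful gives $199.2, deviation gives $0 → loss $199.2.
$3879.3: same outcome either way → loss $0.
Maximum loss: $422.5.

$422.5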